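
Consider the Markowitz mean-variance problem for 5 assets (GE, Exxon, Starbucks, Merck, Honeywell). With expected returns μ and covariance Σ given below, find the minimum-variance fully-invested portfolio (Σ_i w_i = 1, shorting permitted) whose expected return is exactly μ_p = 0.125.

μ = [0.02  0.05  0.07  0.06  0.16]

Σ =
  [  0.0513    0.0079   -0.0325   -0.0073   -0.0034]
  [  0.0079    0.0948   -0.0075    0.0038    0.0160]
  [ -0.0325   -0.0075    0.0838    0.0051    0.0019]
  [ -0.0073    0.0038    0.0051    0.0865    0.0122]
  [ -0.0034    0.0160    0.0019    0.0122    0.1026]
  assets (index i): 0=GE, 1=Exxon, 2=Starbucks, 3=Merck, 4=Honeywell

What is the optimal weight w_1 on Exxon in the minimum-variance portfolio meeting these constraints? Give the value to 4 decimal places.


-0.0065

p=Σ⁻¹μ = [1.3586  0.2483  1.3198  0.5108  1.4806]
q=Σ⁻¹𝟙 = [37.0203  7.7265  26.0915  11.6937  7.8948]
a=μᵀp=0.399507  b=𝟙ᵀp=4.917931  c=𝟙ᵀq=90.426858  D=ac−b²=11.940150
λ₁=(c·0.125−b)/D = (90.426858·0.125−4.917931)/11.940150 = 0.534786
λ₂=(a−b·0.125)/D = (0.399507−4.917931·0.125)/11.940150 = -0.018026
w* = 0.534786·p + -0.018026·q:
  w_0 = 0.534786·1.3586 + -0.018026·37.0203 = 0.0592  (GE)
  w_1 = 0.534786·0.2483 + -0.018026·7.7265 = -0.0065  (Exxon)
  w_2 = 0.534786·1.3198 + -0.018026·26.0915 = 0.2355  (Starbucks)
  w_3 = 0.534786·0.5108 + -0.018026·11.6937 = 0.0624  (Merck)
  w_4 = 0.534786·1.4806 + -0.018026·7.8948 = 0.6495  (Honeywell)
Σw_i=1.0000  μᵀw=0.1250
σ²=wᵀΣw=λ₁·μ_p+λ₂ = 0.534786·0.125 + -0.018026 = 0.048822 ≈ 0.0488


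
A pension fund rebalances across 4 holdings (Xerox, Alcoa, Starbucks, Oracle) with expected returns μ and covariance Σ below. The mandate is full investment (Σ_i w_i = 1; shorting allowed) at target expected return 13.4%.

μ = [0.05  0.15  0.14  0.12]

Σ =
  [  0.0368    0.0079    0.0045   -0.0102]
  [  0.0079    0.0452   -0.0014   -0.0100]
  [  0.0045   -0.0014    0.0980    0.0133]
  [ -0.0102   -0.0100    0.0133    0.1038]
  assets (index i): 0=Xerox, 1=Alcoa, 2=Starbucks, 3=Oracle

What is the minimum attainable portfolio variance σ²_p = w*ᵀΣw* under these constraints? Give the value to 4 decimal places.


x=Σ⁻¹μ = [0.8428  3.5237  1.2477  1.4185]
y=Σ⁻¹𝟙 = [25.4312  20.8271  7.5462  13.1725]
a=μᵀx=0.915601  b=𝟙ᵀx=7.032780  c=𝟙ᵀy=66.976906  D=ac−b²=11.864148
λ₁=(c·0.134−b)/D = (66.976906·0.134−7.032780)/11.864148 = 0.163697
λ₂=(a−b·0.134)/D = (0.915601−7.032780·0.134)/11.864148 = -0.002258
w* = 0.163697·x + -0.002258·y:
  w_0 = 0.163697·0.8428 + -0.002258·25.4312 = 0.0805  (Xerox)
  w_1 = 0.163697·3.5237 + -0.002258·20.8271 = 0.5298  (Alcoa)
  w_2 = 0.163697·1.2477 + -0.002258·7.5462 = 0.1872  (Starbucks)
  w_3 = 0.163697·1.4185 + -0.002258·13.1725 = 0.2025  (Oracle)
Σw_i=1.0000  μᵀw=0.1340
σ²=wᵀΣw=λ₁·μ_p+λ₂ = 0.163697·0.134 + -0.002258 = 0.019677 ≈ 0.0197

0.0197


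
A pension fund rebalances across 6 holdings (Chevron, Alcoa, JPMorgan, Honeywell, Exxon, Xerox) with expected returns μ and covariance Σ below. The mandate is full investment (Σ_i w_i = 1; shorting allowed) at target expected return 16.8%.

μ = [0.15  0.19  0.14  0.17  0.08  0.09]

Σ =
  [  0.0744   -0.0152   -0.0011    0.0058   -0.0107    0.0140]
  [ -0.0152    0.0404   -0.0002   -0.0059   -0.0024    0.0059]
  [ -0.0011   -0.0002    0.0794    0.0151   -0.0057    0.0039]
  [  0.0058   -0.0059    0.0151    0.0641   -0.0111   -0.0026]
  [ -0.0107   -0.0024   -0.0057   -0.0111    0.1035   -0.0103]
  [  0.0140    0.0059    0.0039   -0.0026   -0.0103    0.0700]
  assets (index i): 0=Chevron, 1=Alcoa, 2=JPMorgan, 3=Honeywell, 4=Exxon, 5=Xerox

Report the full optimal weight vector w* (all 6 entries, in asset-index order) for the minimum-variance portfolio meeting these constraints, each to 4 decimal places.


0.2215  0.4592  0.0782  0.1952  0.0737  -0.0278

x=Σ⁻¹μ = [3.2944  6.4239  1.3711  2.9296  1.6886  0.3663]
y=Σ⁻¹𝟙 = [19.6436  34.2838  10.2393  17.7283  15.9381  9.9005]
a=μᵀx=2.572733  b=𝟙ᵀx=16.073865  c=𝟙ᵀy=107.733594  D=ac−b²=18.800608
λ₁=(c·0.168−b)/D = (107.733594·0.168−16.073865)/18.800608 = 0.107729
λ₂=(a−b·0.168)/D = (2.572733−16.073865·0.168)/18.800608 = -0.006791
w* = 0.107729·x + -0.006791·y:
  w_0 = 0.107729·3.2944 + -0.006791·19.6436 = 0.2215  (Chevron)
  w_1 = 0.107729·6.4239 + -0.006791·34.2838 = 0.4592  (Alcoa)
  w_2 = 0.107729·1.3711 + -0.006791·10.2393 = 0.0782  (JPMorgan)
  w_3 = 0.107729·2.9296 + -0.006791·17.7283 = 0.1952  (Honeywell)
  w_4 = 0.107729·1.6886 + -0.006791·15.9381 = 0.0737  (Exxon)
  w_5 = 0.107729·0.3663 + -0.006791·9.9005 = -0.0278  (Xerox)
Σw_i=1.0000  μᵀw=0.1680
σ²=wᵀΣw=λ₁·μ_p+λ₂ = 0.107729·0.168 + -0.006791 = 0.011307 ≈ 0.0113


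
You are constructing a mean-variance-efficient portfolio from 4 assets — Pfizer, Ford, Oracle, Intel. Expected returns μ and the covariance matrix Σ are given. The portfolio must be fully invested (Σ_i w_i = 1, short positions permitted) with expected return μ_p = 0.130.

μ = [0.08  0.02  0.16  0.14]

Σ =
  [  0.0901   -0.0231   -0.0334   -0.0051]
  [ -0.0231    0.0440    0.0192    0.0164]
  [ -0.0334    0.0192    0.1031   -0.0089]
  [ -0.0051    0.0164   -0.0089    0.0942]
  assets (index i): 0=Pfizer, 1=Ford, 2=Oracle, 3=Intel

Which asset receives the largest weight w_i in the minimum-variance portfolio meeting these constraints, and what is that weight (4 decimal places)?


g=Σ⁻¹μ = [1.7799  -0.3310  2.3509  1.8623]
h=Σ⁻¹𝟙 = [23.0865  25.9351  13.0898  8.5871]
a=μᵀg=0.772644  b=𝟙ᵀg=5.662189  c=𝟙ᵀh=70.698571  D=ac−b²=22.564459
λ₁=(c·0.130−b)/D = (70.698571·0.130−5.662189)/22.564459 = 0.156380
λ₂=(a−b·0.130)/D = (0.772644−5.662189·0.130)/22.564459 = 0.001620
w* = 0.156380·g + 0.001620·h:
  w_0 = 0.156380·1.7799 + 0.001620·23.0865 = 0.3158  (Pfizer)
  w_1 = 0.156380·-0.3310 + 0.001620·25.9351 = -0.0097  (Ford)
  w_2 = 0.156380·2.3509 + 0.001620·13.0898 = 0.3888  (Oracle)
  w_3 = 0.156380·1.8623 + 0.001620·8.5871 = 0.3051  (Intel)
Σw_i=1.0000  μᵀw=0.1300
σ²=wᵀΣw=λ₁·μ_p+λ₂ = 0.156380·0.130 + 0.001620 = 0.021950 ≈ 0.0219

Oracle (0.3888)


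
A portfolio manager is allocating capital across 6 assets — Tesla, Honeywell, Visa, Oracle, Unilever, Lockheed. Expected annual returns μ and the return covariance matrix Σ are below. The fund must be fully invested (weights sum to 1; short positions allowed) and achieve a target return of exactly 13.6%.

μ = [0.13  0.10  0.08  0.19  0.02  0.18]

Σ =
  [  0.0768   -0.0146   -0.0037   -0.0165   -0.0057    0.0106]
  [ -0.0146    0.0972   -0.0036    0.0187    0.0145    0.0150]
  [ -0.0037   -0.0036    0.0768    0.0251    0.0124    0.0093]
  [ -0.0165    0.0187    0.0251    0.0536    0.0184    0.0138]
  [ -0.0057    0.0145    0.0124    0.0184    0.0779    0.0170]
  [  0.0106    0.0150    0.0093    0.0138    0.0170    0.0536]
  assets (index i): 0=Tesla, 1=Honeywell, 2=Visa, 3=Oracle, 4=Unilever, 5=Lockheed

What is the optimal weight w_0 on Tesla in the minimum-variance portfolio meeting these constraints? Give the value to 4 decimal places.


0.2935

g=Σ⁻¹μ = [2.2497  0.4117  -0.2322  4.0068  -1.0303  2.1336]
h=Σ⁻¹𝟙 = [17.6884  8.7665  8.1019  13.4551  6.7919  5.6812]
a=μᵀg=1.439778  b=𝟙ᵀg=7.539233  c=𝟙ᵀh=60.485134  D=ac−b²=30.245106
λ₁=(c·0.136−b)/D = (60.485134·0.136−7.539233)/30.245106 = 0.022706
λ₂=(a−b·0.136)/D = (1.439778−7.539233·0.136)/30.245106 = 0.013703
w* = 0.022706·g + 0.013703·h:
  w_0 = 0.022706·2.2497 + 0.013703·17.6884 = 0.2935  (Tesla)
  w_1 = 0.022706·0.4117 + 0.013703·8.7665 = 0.1295  (Honeywell)
  w_2 = 0.022706·-0.2322 + 0.013703·8.1019 = 0.1057  (Visa)
  w_3 = 0.022706·4.0068 + 0.013703·13.4551 = 0.2754  (Oracle)
  w_4 = 0.022706·-1.0303 + 0.013703·6.7919 = 0.0697  (Unilever)
  w_5 = 0.022706·2.1336 + 0.013703·5.6812 = 0.1263  (Lockheed)
Σw_i=1.0000  μᵀw=0.1360
σ²=wᵀΣw=λ₁·μ_p+λ₂ = 0.022706·0.136 + 0.013703 = 0.016791 ≈ 0.0168


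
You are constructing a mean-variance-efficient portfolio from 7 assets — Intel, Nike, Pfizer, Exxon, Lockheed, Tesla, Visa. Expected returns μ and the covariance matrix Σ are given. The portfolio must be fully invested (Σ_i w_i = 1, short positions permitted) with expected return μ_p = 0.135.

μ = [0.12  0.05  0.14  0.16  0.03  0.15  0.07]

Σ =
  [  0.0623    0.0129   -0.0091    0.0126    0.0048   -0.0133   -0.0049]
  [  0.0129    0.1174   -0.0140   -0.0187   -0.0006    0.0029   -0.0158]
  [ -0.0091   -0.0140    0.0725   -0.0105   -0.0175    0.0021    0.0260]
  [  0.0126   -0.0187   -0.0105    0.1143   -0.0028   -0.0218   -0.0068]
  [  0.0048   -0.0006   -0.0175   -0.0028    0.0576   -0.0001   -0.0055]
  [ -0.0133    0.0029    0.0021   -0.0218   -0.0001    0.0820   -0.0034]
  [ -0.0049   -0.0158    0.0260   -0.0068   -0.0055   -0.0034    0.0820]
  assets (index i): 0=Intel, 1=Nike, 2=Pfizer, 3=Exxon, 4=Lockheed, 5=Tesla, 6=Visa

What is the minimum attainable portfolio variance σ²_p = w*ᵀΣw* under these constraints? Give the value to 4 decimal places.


p=Σ⁻¹μ = [2.2320  0.8723  2.6882  2.1291  1.3337  2.6875  0.6802]
q=Σ⁻¹𝟙 = [16.2975  13.2193  21.6115  16.0096  24.7225  18.6272  12.6219]
a=μᵀp=1.519215  b=𝟙ᵀp=12.623111  c=𝟙ᵀq=123.109549  D=ac−b²=27.687003
λ₁=(c·0.135−b)/D = (123.109549·0.135−12.623111)/27.687003 = 0.144352
λ₂=(a−b·0.135)/D = (1.519215−12.623111·0.135)/27.687003 = -0.006678
w* = 0.144352·p + -0.006678·q:
  w_0 = 0.144352·2.2320 + -0.006678·16.2975 = 0.2134  (Intel)
  w_1 = 0.144352·0.8723 + -0.006678·13.2193 = 0.0376  (Nike)
  w_2 = 0.144352·2.6882 + -0.006678·21.6115 = 0.2437  (Pfizer)
  w_3 = 0.144352·2.1291 + -0.006678·16.0096 = 0.2004  (Exxon)
  w_4 = 0.144352·1.3337 + -0.006678·24.7225 = 0.0274  (Lockheed)
  w_5 = 0.144352·2.6875 + -0.006678·18.6272 = 0.2635  (Tesla)
  w_6 = 0.144352·0.6802 + -0.006678·12.6219 = 0.0139  (Visa)
Σw_i=1.0000  μᵀw=0.1350
σ²=wᵀΣw=λ₁·μ_p+λ₂ = 0.144352·0.135 + -0.006678 = 0.012809 ≈ 0.0128

0.0128


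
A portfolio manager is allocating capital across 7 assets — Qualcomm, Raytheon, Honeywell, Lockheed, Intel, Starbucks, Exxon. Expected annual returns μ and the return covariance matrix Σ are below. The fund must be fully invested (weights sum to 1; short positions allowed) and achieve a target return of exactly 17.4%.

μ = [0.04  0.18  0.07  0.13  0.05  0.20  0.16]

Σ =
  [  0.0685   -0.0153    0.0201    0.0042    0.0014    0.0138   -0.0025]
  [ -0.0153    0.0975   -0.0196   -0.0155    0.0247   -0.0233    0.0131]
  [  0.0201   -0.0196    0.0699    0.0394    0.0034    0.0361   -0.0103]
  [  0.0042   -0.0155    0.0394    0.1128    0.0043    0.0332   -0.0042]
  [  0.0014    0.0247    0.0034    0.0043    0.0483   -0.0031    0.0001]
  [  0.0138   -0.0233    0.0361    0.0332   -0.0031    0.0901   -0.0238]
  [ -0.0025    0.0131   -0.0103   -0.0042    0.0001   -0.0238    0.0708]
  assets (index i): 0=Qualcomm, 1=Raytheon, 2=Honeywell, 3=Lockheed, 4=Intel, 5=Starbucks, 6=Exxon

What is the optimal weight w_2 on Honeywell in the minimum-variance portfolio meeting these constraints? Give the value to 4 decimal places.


p=Σ⁻¹μ = [0.5577  2.4269  -0.1323  0.6337  -0.0593  3.3668  2.9807]
q=Σ⁻¹𝟙 = [12.5654  11.2346  6.8406  3.7737  14.5893  13.2416  18.1390]
a=μᵀp=1.679581  b=𝟙ᵀp=9.774274  c=𝟙ᵀq=80.384130  D=ac−b²=39.475220
λ₁=(c·0.174−b)/D = (80.384130·0.174−9.774274)/39.475220 = 0.106714
λ₂=(a−b·0.174)/D = (1.679581−9.774274·0.174)/39.475220 = -0.000536
w* = 0.106714·p + -0.000536·q:
  w_0 = 0.106714·0.5577 + -0.000536·12.5654 = 0.0528  (Qualcomm)
  w_1 = 0.106714·2.4269 + -0.000536·11.2346 = 0.2530  (Raytheon)
  w_2 = 0.106714·-0.1323 + -0.000536·6.8406 = -0.0178  (Honeywell)
  w_3 = 0.106714·0.6337 + -0.000536·3.7737 = 0.0656  (Lockheed)
  w_4 = 0.106714·-0.0593 + -0.000536·14.5893 = -0.0141  (Intel)
  w_5 = 0.106714·3.3668 + -0.000536·13.2416 = 0.3522  (Starbucks)
  w_6 = 0.106714·2.9807 + -0.000536·18.1390 = 0.3084  (Exxon)
Σw_i=1.0000  μᵀw=0.1740
σ²=wᵀΣw=λ₁·μ_p+λ₂ = 0.106714·0.174 + -0.000536 = 0.018033 ≈ 0.0180

-0.0178


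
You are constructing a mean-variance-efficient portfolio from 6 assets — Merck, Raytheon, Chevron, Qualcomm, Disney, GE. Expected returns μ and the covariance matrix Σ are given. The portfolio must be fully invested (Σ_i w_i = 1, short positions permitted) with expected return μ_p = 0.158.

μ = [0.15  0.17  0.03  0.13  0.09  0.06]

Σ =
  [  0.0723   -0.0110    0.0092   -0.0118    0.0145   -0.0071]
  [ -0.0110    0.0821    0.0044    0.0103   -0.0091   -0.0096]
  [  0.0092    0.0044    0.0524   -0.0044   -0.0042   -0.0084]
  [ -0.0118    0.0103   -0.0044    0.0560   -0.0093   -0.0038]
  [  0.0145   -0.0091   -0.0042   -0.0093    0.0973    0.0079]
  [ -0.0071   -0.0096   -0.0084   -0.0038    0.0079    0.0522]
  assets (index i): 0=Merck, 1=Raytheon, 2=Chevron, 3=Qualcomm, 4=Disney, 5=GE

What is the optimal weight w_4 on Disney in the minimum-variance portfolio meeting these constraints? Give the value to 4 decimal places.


u=Σ⁻¹μ = [2.8788  2.4206  0.5108  2.8078  0.8386  2.1458]
v=Σ⁻¹𝟙 = [17.9925  14.7633  22.0257  24.2258  9.9601  28.1200]
a=μᵀu=1.427875  b=𝟙ᵀu=11.602366  c=𝟙ᵀv=117.087331  D=ac−b²=32.571204
λ₁=(c·0.158−b)/D = (117.087331·0.158−11.602366)/32.571204 = 0.211765
λ₂=(a−b·0.158)/D = (1.427875−11.602366·0.158)/32.571204 = -0.012443
w* = 0.211765·u + -0.012443·v:
  w_0 = 0.211765·2.8788 + -0.012443·17.9925 = 0.3857  (Merck)
  w_1 = 0.211765·2.4206 + -0.012443·14.7633 = 0.3289  (Raytheon)
  w_2 = 0.211765·0.5108 + -0.012443·22.0257 = -0.1659  (Chevron)
  w_3 = 0.211765·2.8078 + -0.012443·24.2258 = 0.2931  (Qualcomm)
  w_4 = 0.211765·0.8386 + -0.012443·9.9601 = 0.0536  (Disney)
  w_5 = 0.211765·2.1458 + -0.012443·28.1200 = 0.1045  (GE)
Σw_i=1.0000  μᵀw=0.1580
σ²=wᵀΣw=λ₁·μ_p+λ₂ = 0.211765·0.158 + -0.012443 = 0.021015 ≈ 0.0210

0.0536


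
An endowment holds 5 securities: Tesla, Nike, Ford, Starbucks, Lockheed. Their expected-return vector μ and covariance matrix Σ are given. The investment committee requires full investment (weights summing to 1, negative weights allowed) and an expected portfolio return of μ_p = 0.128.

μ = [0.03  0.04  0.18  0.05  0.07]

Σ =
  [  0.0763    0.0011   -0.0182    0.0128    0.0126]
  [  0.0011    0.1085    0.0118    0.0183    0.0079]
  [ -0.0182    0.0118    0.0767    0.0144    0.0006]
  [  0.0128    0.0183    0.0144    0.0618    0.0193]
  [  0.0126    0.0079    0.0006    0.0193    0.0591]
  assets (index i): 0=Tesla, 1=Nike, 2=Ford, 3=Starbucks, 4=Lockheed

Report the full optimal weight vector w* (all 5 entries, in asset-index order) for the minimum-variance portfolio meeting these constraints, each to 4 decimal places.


x=Σ⁻¹μ = [0.8929  0.0547  2.6044  -0.3328  1.0690]
y=Σ⁻¹𝟙 = [13.7880  5.8874  14.4478  4.6113  11.5413]
a=μᵀx=0.555955  b=𝟙ᵀx=4.288194  c=𝟙ᵀy=50.275867  D=ac−b²=9.562491
λ₁=(c·0.128−b)/D = (50.275867·0.128−4.288194)/9.562491 = 0.224535
λ₂=(a−b·0.128)/D = (0.555955−4.288194·0.128)/9.562491 = 0.000739
w* = 0.224535·x + 0.000739·y:
  w_0 = 0.224535·0.8929 + 0.000739·13.7880 = 0.2107  (Tesla)
  w_1 = 0.224535·0.0547 + 0.000739·5.8874 = 0.0166  (Nike)
  w_2 = 0.224535·2.6044 + 0.000739·14.4478 = 0.5955  (Ford)
  w_3 = 0.224535·-0.3328 + 0.000739·4.6113 = -0.0713  (Starbucks)
  w_4 = 0.224535·1.0690 + 0.000739·11.5413 = 0.2486  (Lockheed)
Σw_i=1.0000  μᵀw=0.1280
σ²=wᵀΣw=λ₁·μ_p+λ₂ = 0.224535·0.128 + 0.000739 = 0.029479 ≈ 0.0295

0.2107  0.0166  0.5955  -0.0713  0.2486


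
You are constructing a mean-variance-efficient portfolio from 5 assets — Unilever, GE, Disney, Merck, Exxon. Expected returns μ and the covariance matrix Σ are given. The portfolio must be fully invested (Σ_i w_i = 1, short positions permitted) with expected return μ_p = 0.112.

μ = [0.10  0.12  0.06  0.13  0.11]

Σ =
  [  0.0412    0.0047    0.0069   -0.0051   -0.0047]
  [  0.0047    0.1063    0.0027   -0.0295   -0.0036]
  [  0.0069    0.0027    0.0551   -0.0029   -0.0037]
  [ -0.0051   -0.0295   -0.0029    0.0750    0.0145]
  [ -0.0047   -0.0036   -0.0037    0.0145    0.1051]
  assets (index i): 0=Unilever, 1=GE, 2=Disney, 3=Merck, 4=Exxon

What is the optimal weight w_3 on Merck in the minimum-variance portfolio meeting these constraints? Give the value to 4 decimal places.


u=Σ⁻¹μ = [2.4900  1.7015  0.8829  2.4297  0.9121]
v=Σ⁻¹𝟙 = [23.4089  13.5827  16.1615  19.1618  8.9521]
a=μᵀu=0.922358  b=𝟙ᵀu=8.416284  c=𝟙ᵀv=81.267113  D=ac−b²=4.123507
λ₁=(c·0.112−b)/D = (81.267113·0.112−8.416284)/4.123507 = 0.166274
λ₂=(a−b·0.112)/D = (0.922358−8.416284·0.112)/4.123507 = -0.004915
w* = 0.166274·u + -0.004915·v:
  w_0 = 0.166274·2.4900 + -0.004915·23.4089 = 0.2990  (Unilever)
  w_1 = 0.166274·1.7015 + -0.004915·13.5827 = 0.2162  (GE)
  w_2 = 0.166274·0.8829 + -0.004915·16.1615 = 0.0674  (Disney)
  w_3 = 0.166274·2.4297 + -0.004915·19.1618 = 0.3098  (Merck)
  w_4 = 0.166274·0.9121 + -0.004915·8.9521 = 0.1077  (Exxon)
Σw_i=1.0000  μᵀw=0.1120
σ²=wᵀΣw=λ₁·μ_p+λ₂ = 0.166274·0.112 + -0.004915 = 0.013708 ≈ 0.0137

0.3098


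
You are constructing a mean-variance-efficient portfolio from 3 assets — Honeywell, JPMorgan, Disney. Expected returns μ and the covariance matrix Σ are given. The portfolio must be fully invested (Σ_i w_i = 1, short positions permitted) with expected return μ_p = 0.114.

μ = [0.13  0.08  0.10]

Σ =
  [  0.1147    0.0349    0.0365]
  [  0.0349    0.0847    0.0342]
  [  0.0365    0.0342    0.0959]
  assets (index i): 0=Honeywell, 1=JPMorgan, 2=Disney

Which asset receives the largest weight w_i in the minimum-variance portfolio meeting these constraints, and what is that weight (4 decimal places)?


Honeywell (0.5467)

g=Σ⁻¹μ = [0.8339  0.3598  0.5970]
h=Σ⁻¹𝟙 = [4.5137  7.5114  6.0309]
a=μᵀg=0.196899  b=𝟙ᵀg=1.790783  c=𝟙ᵀh=18.055990  D=ac−b²=0.348304
λ₁=(c·0.114−b)/D = (18.055990·0.114−1.790783)/0.348304 = 0.768292
λ₂=(a−b·0.114)/D = (0.196899−1.790783·0.114)/0.348304 = -0.020816
w* = 0.768292·g + -0.020816·h:
  w_0 = 0.768292·0.8339 + -0.020816·4.5137 = 0.5467  (Honeywell)
  w_1 = 0.768292·0.3598 + -0.020816·7.5114 = 0.1201  (JPMorgan)
  w_2 = 0.768292·0.5970 + -0.020816·6.0309 = 0.3332  (Disney)
Σw_i=1.0000  μᵀw=0.1140
σ²=wᵀΣw=λ₁·μ_p+λ₂ = 0.768292·0.114 + -0.020816 = 0.066770 ≈ 0.0668


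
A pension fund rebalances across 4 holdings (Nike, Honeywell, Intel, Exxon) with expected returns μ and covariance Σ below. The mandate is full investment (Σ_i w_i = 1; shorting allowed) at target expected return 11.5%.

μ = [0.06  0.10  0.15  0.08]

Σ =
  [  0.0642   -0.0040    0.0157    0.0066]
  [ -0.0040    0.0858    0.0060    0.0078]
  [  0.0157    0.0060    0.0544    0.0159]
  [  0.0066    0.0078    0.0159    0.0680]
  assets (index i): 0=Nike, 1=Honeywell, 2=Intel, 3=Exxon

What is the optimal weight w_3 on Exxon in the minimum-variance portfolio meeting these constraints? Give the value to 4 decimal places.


0.1447

p=Σ⁻¹μ = [0.3576  0.9712  2.4106  0.4667]
q=Σ⁻¹𝟙 = [12.6123  10.6062  10.7204  9.7585]
a=μᵀp=0.517503  b=𝟙ᵀp=4.206095  c=𝟙ᵀq=43.697348  D=ac−b²=4.922278
λ₁=(c·0.115−b)/D = (43.697348·0.115−4.206095)/4.922278 = 0.166407
λ₂=(a−b·0.115)/D = (0.517503−4.206095·0.115)/4.922278 = 0.006867
w* = 0.166407·p + 0.006867·q:
  w_0 = 0.166407·0.3576 + 0.006867·12.6123 = 0.1461  (Nike)
  w_1 = 0.166407·0.9712 + 0.006867·10.6062 = 0.2344  (Honeywell)
  w_2 = 0.166407·2.4106 + 0.006867·10.7204 = 0.4748  (Intel)
  w_3 = 0.166407·0.4667 + 0.006867·9.7585 = 0.1447  (Exxon)
Σw_i=1.0000  μᵀw=0.1150
σ²=wᵀΣw=λ₁·μ_p+λ₂ = 0.166407·0.115 + 0.006867 = 0.026004 ≈ 0.0260


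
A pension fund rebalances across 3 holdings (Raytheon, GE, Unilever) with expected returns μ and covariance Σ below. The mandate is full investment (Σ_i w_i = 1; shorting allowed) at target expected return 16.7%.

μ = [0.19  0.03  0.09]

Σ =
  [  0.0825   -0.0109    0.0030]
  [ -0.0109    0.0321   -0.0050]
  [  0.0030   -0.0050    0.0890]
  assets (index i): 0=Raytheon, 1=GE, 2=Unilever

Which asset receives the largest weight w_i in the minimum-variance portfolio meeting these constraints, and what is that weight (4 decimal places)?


u=Σ⁻¹μ = [2.5234  1.9528  1.0359]
v=Σ⁻¹𝟙 = [16.7874  38.8551  12.8530]
a=μᵀu=0.631252  b=𝟙ᵀu=5.512026  c=𝟙ᵀv=68.495430  D=ac−b²=12.855466
λ₁=(c·0.167−b)/D = (68.495430·0.167−5.512026)/12.855466 = 0.461027
λ₂=(a−b·0.167)/D = (0.631252−5.512026·0.167)/12.855466 = -0.022501
w* = 0.461027·u + -0.022501·v:
  w_0 = 0.461027·2.5234 + -0.022501·16.7874 = 0.7856  (Raytheon)
  w_1 = 0.461027·1.9528 + -0.022501·38.8551 = 0.0260  (GE)
  w_2 = 0.461027·1.0359 + -0.022501·12.8530 = 0.1884  (Unilever)
Σw_i=1.0000  μᵀw=0.1670
σ²=wᵀΣw=λ₁·μ_p+λ₂ = 0.461027·0.167 + -0.022501 = 0.054491 ≈ 0.0545

Raytheon (0.7856)


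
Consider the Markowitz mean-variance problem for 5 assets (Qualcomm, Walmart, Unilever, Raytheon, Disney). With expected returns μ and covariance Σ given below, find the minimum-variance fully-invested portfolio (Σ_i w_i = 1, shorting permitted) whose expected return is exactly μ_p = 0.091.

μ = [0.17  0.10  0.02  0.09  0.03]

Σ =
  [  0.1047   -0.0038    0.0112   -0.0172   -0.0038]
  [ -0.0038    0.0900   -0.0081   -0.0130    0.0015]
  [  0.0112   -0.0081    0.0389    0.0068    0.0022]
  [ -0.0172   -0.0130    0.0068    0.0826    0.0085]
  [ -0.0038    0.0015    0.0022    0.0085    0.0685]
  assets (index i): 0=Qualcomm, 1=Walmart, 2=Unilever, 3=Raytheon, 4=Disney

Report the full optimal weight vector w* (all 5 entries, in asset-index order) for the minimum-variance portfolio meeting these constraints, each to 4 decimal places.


u=Σ⁻¹μ = [1.9735  1.4284  -0.0711  1.6996  0.3075]
v=Σ⁻¹𝟙 = [10.3334  15.3500  22.8631  13.5134  12.4245]
a=μᵀu=0.639099  b=𝟙ᵀu=5.337875  c=𝟙ᵀv=74.484375  D=ac−b²=19.109948
λ₁=(c·0.091−b)/D = (74.484375·0.091−5.337875)/19.109948 = 0.075364
λ₂=(a−b·0.091)/D = (0.639099−5.337875·0.091)/19.109948 = 0.008025
w* = 0.075364·u + 0.008025·v:
  w_0 = 0.075364·1.9735 + 0.008025·10.3334 = 0.2317  (Qualcomm)
  w_1 = 0.075364·1.4284 + 0.008025·15.3500 = 0.2308  (Walmart)
  w_2 = 0.075364·-0.0711 + 0.008025·22.8631 = 0.1781  (Unilever)
  w_3 = 0.075364·1.6996 + 0.008025·13.5134 = 0.2365  (Raytheon)
  w_4 = 0.075364·0.3075 + 0.008025·12.4245 = 0.1229  (Disney)
Σw_i=1.0000  μᵀw=0.0910
σ²=wᵀΣw=λ₁·μ_p+λ₂ = 0.075364·0.091 + 0.008025 = 0.014883 ≈ 0.0149

0.2317  0.2308  0.1781  0.2365  0.1229


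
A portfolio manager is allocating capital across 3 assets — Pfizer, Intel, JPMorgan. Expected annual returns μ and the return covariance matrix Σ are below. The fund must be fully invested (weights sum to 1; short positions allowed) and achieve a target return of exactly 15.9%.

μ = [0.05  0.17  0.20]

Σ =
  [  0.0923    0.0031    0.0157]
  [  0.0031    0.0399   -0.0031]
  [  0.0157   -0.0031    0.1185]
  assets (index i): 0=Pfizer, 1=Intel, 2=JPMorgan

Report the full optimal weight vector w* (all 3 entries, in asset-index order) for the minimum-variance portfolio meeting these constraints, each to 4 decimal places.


x=Σ⁻¹μ = [0.0896  4.3928  1.7908]
y=Σ⁻¹𝟙 = [8.6423  25.0087  7.9480]
a=μᵀx=1.109422  b=𝟙ᵀx=6.273206  c=𝟙ᵀy=41.599097  D=ac−b²=6.797852
λ₁=(c·0.159−b)/D = (41.599097·0.159−6.273206)/6.797852 = 0.050170
λ₂=(a−b·0.159)/D = (1.109422−6.273206·0.159)/6.797852 = 0.016473
w* = 0.050170·x + 0.016473·y:
  w_0 = 0.050170·0.0896 + 0.016473·8.6423 = 0.1469  (Pfizer)
  w_1 = 0.050170·4.3928 + 0.016473·25.0087 = 0.6324  (Intel)
  w_2 = 0.050170·1.7908 + 0.016473·7.9480 = 0.2208  (JPMorgan)
Σw_i=1.0000  μᵀw=0.1590
σ²=wᵀΣw=λ₁·μ_p+λ₂ = 0.050170·0.159 + 0.016473 = 0.024450 ≈ 0.0245

0.1469  0.6324  0.2208


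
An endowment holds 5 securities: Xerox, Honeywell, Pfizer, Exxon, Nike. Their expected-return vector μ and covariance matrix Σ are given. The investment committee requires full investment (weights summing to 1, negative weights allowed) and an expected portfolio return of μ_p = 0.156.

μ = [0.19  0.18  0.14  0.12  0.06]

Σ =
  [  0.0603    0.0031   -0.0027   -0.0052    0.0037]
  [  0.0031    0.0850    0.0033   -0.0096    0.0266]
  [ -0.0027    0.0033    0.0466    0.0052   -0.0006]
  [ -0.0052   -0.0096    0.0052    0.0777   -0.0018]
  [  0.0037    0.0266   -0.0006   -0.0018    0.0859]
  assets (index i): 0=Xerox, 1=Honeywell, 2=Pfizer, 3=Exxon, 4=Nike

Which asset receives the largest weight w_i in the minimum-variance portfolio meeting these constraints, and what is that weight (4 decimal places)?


g=Σ⁻¹μ = [3.3307  2.1053  2.8428  1.8363  -0.0386]
h=Σ⁻¹𝟙 = [17.7113  9.2702  20.3718  14.0329  8.4443]
a=μᵀg=1.627807  b=𝟙ᵀg=10.076445  c=𝟙ᵀh=69.830510  D=ac−b²=12.135855
λ₁=(c·0.156−b)/D = (69.830510·0.156−10.076445)/12.135855 = 0.067331
λ₂=(a−b·0.156)/D = (1.627807−10.076445·0.156)/12.135855 = 0.004605
w* = 0.067331·g + 0.004605·h:
  w_0 = 0.067331·3.3307 + 0.004605·17.7113 = 0.3058  (Xerox)
  w_1 = 0.067331·2.1053 + 0.004605·9.2702 = 0.1844  (Honeywell)
  w_2 = 0.067331·2.8428 + 0.004605·20.3718 = 0.2852  (Pfizer)
  w_3 = 0.067331·1.8363 + 0.004605·14.0329 = 0.1883  (Exxon)
  w_4 = 0.067331·-0.0386 + 0.004605·8.4443 = 0.0363  (Nike)
Σw_i=1.0000  μᵀw=0.1560
σ²=wᵀΣw=λ₁·μ_p+λ₂ = 0.067331·0.156 + 0.004605 = 0.015108 ≈ 0.0151

Xerox (0.3058)


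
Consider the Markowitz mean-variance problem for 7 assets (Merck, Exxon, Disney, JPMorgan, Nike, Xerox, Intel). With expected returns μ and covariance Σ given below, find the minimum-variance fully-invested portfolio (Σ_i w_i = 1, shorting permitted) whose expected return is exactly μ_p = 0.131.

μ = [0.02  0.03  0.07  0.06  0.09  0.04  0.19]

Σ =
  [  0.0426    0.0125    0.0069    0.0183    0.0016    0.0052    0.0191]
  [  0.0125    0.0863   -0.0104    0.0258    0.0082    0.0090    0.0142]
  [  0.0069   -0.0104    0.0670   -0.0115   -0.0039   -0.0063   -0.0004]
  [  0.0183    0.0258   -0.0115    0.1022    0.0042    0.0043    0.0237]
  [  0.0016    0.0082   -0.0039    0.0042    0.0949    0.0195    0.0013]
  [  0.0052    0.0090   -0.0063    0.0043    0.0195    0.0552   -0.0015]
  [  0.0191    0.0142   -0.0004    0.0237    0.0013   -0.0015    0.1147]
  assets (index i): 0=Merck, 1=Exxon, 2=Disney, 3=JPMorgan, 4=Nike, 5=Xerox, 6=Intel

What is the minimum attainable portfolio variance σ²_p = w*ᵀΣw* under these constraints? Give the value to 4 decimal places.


0.0325

x=Σ⁻¹μ = [-0.8194  0.0767  1.3318  0.4073  0.8330  0.6616  1.7031]
y=Σ⁻¹𝟙 = [11.7127  7.2543  17.6936  5.8005  7.0252  15.0474  4.8502]
a=μᵀx=0.528609  b=𝟙ᵀx=4.194168  c=𝟙ᵀy=69.383872  D=ac−b²=19.085885
λ₁=(c·0.131−b)/D = (69.383872·0.131−4.194168)/19.085885 = 0.256479
λ₂=(a−b·0.131)/D = (0.528609−4.194168·0.131)/19.085885 = -0.001091
w* = 0.256479·x + -0.001091·y:
  w_0 = 0.256479·-0.8194 + -0.001091·11.7127 = -0.2229  (Merck)
  w_1 = 0.256479·0.0767 + -0.001091·7.2543 = 0.0117  (Exxon)
  w_2 = 0.256479·1.3318 + -0.001091·17.6936 = 0.3223  (Disney)
  w_3 = 0.256479·0.4073 + -0.001091·5.8005 = 0.0981  (JPMorgan)
  w_4 = 0.256479·0.8330 + -0.001091·7.0252 = 0.2060  (Nike)
  w_5 = 0.256479·0.6616 + -0.001091·15.0474 = 0.1533  (Xerox)
  w_6 = 0.256479·1.7031 + -0.001091·4.8502 = 0.4315  (Intel)
Σw_i=1.0000  μᵀw=0.1310
σ²=wᵀΣw=λ₁·μ_p+λ₂ = 0.256479·0.131 + -0.001091 = 0.032507 ≈ 0.0325


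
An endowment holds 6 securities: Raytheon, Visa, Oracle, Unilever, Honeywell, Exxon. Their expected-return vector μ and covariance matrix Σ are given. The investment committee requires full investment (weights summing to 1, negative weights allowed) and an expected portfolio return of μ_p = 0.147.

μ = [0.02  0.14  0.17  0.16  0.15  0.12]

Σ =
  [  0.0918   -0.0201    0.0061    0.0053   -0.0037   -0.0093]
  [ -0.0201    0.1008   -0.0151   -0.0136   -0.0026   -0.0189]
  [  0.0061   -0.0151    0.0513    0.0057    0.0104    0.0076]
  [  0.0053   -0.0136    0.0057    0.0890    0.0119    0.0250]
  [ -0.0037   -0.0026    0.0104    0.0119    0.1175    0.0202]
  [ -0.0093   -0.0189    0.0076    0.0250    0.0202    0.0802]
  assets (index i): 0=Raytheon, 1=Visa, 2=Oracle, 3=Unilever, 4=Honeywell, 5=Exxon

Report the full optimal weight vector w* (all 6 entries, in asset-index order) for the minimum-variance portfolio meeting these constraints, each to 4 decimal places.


0.0457  0.2498  0.3637  0.1566  0.0706  0.1136

x=Σ⁻¹μ = [0.5871  2.4688  3.4911  1.4941  0.6871  1.1765]
y=Σ⁻¹𝟙 = [14.9548  19.5182  19.6920  7.6940  4.5907  13.3820]
a=μᵀx=1.434175  b=𝟙ᵀx=9.904759  c=𝟙ᵀy=79.831665  D=ac−b²=16.388348
λ₁=(c·0.147−b)/D = (79.831665·0.147−9.904759)/16.388348 = 0.111695
λ₂=(a−b·0.147)/D = (1.434175−9.904759·0.147)/16.388348 = -0.001332
w* = 0.111695·x + -0.001332·y:
  w_0 = 0.111695·0.5871 + -0.001332·14.9548 = 0.0457  (Raytheon)
  w_1 = 0.111695·2.4688 + -0.001332·19.5182 = 0.2498  (Visa)
  w_2 = 0.111695·3.4911 + -0.001332·19.6920 = 0.3637  (Oracle)
  w_3 = 0.111695·1.4941 + -0.001332·7.6940 = 0.1566  (Unilever)
  w_4 = 0.111695·0.6871 + -0.001332·4.5907 = 0.0706  (Honeywell)
  w_5 = 0.111695·1.1765 + -0.001332·13.3820 = 0.1136  (Exxon)
Σw_i=1.0000  μᵀw=0.1470
σ²=wᵀΣw=λ₁·μ_p+λ₂ = 0.111695·0.147 + -0.001332 = 0.015087 ≈ 0.0151


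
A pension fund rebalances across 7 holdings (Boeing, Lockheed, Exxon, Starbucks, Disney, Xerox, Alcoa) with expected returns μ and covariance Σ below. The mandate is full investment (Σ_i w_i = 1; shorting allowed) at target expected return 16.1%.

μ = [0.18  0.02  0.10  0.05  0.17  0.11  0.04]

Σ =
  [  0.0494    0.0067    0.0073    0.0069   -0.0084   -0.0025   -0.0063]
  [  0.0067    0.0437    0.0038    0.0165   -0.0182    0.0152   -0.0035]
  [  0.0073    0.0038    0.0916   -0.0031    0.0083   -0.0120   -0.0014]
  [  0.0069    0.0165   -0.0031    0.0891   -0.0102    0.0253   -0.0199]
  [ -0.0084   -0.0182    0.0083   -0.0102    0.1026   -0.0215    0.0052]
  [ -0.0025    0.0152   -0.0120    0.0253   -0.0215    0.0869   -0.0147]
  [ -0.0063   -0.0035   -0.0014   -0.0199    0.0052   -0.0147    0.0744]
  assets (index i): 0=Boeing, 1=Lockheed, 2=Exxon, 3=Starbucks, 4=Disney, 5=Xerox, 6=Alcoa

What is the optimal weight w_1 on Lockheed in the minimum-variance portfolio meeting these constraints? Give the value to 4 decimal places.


g=Σ⁻¹μ = [4.1648  -0.0292  0.8676  0.1803  2.3490  2.2479  1.2334]
h=Σ⁻¹𝟙 = [21.3628  18.9937  9.4831  8.5591  17.1211  15.3109  20.4396]
a=μᵀg=1.540782  b=𝟙ᵀg=11.013815  c=𝟙ᵀh=111.270326  D=ac−b²=50.139161
λ₁=(c·0.161−b)/D = (111.270326·0.161−11.013815)/50.139161 = 0.137631
λ₂=(a−b·0.161)/D = (1.540782−11.013815·0.161)/50.139161 = -0.004636
w* = 0.137631·g + -0.004636·h:
  w_0 = 0.137631·4.1648 + -0.004636·21.3628 = 0.4742  (Boeing)
  w_1 = 0.137631·-0.0292 + -0.004636·18.9937 = -0.0921  (Lockheed)
  w_2 = 0.137631·0.8676 + -0.004636·9.4831 = 0.0754  (Exxon)
  w_3 = 0.137631·0.1803 + -0.004636·8.5591 = -0.0149  (Starbucks)
  w_4 = 0.137631·2.3490 + -0.004636·17.1211 = 0.2439  (Disney)
  w_5 = 0.137631·2.2479 + -0.004636·15.3109 = 0.2384  (Xerox)
  w_6 = 0.137631·1.2334 + -0.004636·20.4396 = 0.0750  (Alcoa)
Σw_i=1.0000  μᵀw=0.1610
σ²=wᵀΣw=λ₁·μ_p+λ₂ = 0.137631·0.161 + -0.004636 = 0.017523 ≈ 0.0175

-0.0921


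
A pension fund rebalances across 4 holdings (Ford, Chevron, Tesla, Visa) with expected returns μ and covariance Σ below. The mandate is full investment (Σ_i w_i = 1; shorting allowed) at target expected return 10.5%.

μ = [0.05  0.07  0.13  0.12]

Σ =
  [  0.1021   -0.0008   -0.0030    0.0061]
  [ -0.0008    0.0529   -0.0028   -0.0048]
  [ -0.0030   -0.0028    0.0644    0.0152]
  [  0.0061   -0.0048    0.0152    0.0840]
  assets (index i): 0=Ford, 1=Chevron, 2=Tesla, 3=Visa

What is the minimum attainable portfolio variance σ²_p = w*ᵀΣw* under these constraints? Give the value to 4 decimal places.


x=Σ⁻¹μ = [0.4871  1.5320  1.8369  1.1484]
y=Σ⁻¹𝟙 = [9.8035  20.7074  14.5869  9.7366]
a=μᵀx=0.508196  b=𝟙ᵀx=5.004377  c=𝟙ᵀy=54.834336  D=ac−b²=2.822808
λ₁=(c·0.105−b)/D = (54.834336·0.105−5.004377)/2.822808 = 0.266837
λ₂=(a−b·0.105)/D = (0.508196−5.004377·0.105)/2.822808 = -0.006116
w* = 0.266837·x + -0.006116·y:
  w_0 = 0.266837·0.4871 + -0.006116·9.8035 = 0.0700  (Ford)
  w_1 = 0.266837·1.5320 + -0.006116·20.7074 = 0.2822  (Chevron)
  w_2 = 0.266837·1.8369 + -0.006116·14.5869 = 0.4009  (Tesla)
  w_3 = 0.266837·1.1484 + -0.006116·9.7366 = 0.2469  (Visa)
Σw_i=1.0000  μᵀw=0.1050
σ²=wᵀΣw=λ₁·μ_p+λ₂ = 0.266837·0.105 + -0.006116 = 0.021902 ≈ 0.0219

0.0219


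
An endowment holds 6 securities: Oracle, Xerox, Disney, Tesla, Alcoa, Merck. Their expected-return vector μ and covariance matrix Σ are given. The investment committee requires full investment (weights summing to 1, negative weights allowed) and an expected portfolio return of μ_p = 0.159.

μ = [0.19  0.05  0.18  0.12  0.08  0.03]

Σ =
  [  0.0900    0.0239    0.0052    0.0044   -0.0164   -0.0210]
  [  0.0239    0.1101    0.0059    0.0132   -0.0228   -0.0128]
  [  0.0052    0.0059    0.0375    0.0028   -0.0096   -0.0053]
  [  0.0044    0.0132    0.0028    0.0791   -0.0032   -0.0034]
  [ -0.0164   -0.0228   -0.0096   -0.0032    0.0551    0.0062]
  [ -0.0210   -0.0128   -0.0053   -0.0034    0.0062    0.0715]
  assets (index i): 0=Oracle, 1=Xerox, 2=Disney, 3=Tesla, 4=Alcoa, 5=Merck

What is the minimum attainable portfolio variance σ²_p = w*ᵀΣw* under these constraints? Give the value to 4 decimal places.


x=Σ⁻¹μ = [2.5735  0.2724  5.3126  1.3293  3.1752  1.4059]
y=Σ⁻¹𝟙 = [16.3231  11.4998  32.8880  10.8401  31.7581  21.0384]
a=μᵀx=1.914550  b=𝟙ᵀx=14.068825  c=𝟙ᵀy=124.347407  D=ac−b²=40.137534
λ₁=(c·0.159−b)/D = (124.347407·0.159−14.068825)/40.137534 = 0.142072
λ₂=(a−b·0.159)/D = (1.914550−14.068825·0.159)/40.137534 = -0.008032
w* = 0.142072·x + -0.008032·y:
  w_0 = 0.142072·2.5735 + -0.008032·16.3231 = 0.2345  (Oracle)
  w_1 = 0.142072·0.2724 + -0.008032·11.4998 = -0.0537  (Xerox)
  w_2 = 0.142072·5.3126 + -0.008032·32.8880 = 0.4906  (Disney)
  w_3 = 0.142072·1.3293 + -0.008032·10.8401 = 0.1018  (Tesla)
  w_4 = 0.142072·3.1752 + -0.008032·31.7581 = 0.1960  (Alcoa)
  w_5 = 0.142072·1.4059 + -0.008032·21.0384 = 0.0307  (Merck)
Σw_i=1.0000  μᵀw=0.1590
σ²=wᵀΣw=λ₁·μ_p+λ₂ = 0.142072·0.159 + -0.008032 = 0.014557 ≈ 0.0146

0.0146


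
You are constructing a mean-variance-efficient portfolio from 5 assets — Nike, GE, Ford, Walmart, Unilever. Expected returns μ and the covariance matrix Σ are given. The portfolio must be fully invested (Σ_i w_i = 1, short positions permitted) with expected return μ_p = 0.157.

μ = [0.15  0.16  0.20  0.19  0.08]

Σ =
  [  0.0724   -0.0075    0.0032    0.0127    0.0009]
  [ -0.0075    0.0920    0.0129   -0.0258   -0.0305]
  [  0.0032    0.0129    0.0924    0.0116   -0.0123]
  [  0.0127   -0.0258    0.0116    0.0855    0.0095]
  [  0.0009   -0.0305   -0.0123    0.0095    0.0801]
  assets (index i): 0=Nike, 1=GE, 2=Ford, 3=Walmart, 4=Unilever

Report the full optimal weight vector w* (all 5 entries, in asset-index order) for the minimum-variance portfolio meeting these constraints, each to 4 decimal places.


p=Σ⁻¹μ = [1.8651  3.0288  1.6552  2.4012  2.1005]
q=Σ⁻¹𝟙 = [13.1334  20.9737  8.5270  12.6806  20.1285]
a=μᵀp=1.719684  b=𝟙ᵀp=11.050809  c=𝟙ᵀq=75.443277  D=ac−b²=7.618256
λ₁=(c·0.157−b)/D = (75.443277·0.157−11.050809)/7.618256 = 0.104195
λ₂=(a−b·0.157)/D = (1.719684−11.050809·0.157)/7.618256 = -0.002007
w* = 0.104195·p + -0.002007·q:
  w_0 = 0.104195·1.8651 + -0.002007·13.1334 = 0.1680  (Nike)
  w_1 = 0.104195·3.0288 + -0.002007·20.9737 = 0.2735  (GE)
  w_2 = 0.104195·1.6552 + -0.002007·8.5270 = 0.1553  (Ford)
  w_3 = 0.104195·2.4012 + -0.002007·12.6806 = 0.2247  (Walmart)
  w_4 = 0.104195·2.1005 + -0.002007·20.1285 = 0.1785  (Unilever)
Σw_i=1.0000  μᵀw=0.1570
σ²=wᵀΣw=λ₁·μ_p+λ₂ = 0.104195·0.157 + -0.002007 = 0.014351 ≈ 0.0144

0.1680  0.2735  0.1553  0.2247  0.1785


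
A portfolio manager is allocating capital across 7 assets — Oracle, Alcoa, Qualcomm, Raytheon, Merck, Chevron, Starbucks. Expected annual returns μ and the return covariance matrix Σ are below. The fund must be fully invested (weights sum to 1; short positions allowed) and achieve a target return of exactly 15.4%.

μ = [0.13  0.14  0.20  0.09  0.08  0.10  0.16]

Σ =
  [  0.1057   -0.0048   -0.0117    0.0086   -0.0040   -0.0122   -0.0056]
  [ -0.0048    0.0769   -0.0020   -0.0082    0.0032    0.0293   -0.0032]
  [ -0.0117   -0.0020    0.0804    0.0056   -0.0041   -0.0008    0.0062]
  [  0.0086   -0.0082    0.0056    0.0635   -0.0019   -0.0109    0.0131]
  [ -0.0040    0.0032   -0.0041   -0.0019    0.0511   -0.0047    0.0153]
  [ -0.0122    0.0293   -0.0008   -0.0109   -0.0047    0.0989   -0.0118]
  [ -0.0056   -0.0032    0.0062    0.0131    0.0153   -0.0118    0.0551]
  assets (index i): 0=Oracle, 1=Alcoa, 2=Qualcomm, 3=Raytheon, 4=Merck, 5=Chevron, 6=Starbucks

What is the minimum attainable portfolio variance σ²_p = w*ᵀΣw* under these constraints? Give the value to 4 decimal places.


u=Σ⁻¹μ = [1.8504  1.6897  2.6083  0.8575  1.1710  1.2238  2.6296]
v=Σ⁻¹𝟙 = [13.1522  10.6082  13.7420  14.2661  18.9568  12.6804  12.6153]
a=μᵀu=1.712740  b=𝟙ᵀu=12.030309  c=𝟙ᵀv=96.020958  D=ac−b²=19.730596
λ₁=(c·0.154−b)/D = (96.020958·0.154−12.030309)/19.730596 = 0.139728
λ₂=(a−b·0.154)/D = (1.712740−12.030309·0.154)/19.730596 = -0.007092
w* = 0.139728·u + -0.007092·v:
  w_0 = 0.139728·1.8504 + -0.007092·13.1522 = 0.1653  (Oracle)
  w_1 = 0.139728·1.6897 + -0.007092·10.6082 = 0.1609  (Alcoa)
  w_2 = 0.139728·2.6083 + -0.007092·13.7420 = 0.2670  (Qualcomm)
  w_3 = 0.139728·0.8575 + -0.007092·14.2661 = 0.0186  (Raytheon)
  w_4 = 0.139728·1.1710 + -0.007092·18.9568 = 0.0292  (Merck)
  w_5 = 0.139728·1.2238 + -0.007092·12.6804 = 0.0811  (Chevron)
  w_6 = 0.139728·2.6296 + -0.007092·12.6153 = 0.2780  (Starbucks)
Σw_i=1.0000  μᵀw=0.1540
σ²=wᵀΣw=λ₁·μ_p+λ₂ = 0.139728·0.154 + -0.007092 = 0.014426 ≈ 0.0144

0.0144


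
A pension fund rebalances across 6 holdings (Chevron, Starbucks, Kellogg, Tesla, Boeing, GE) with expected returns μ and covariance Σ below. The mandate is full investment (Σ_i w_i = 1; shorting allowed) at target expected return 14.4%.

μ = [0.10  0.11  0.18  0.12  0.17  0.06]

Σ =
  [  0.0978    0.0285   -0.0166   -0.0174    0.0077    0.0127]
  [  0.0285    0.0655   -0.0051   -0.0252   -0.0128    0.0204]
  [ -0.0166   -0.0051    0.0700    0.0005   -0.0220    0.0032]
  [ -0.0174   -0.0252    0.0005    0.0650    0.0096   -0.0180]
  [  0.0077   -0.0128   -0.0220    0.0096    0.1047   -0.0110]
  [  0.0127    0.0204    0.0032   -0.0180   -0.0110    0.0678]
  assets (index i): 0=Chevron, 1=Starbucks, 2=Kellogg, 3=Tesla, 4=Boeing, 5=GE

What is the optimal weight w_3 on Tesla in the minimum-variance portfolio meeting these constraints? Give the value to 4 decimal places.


0.1984

g=Σ⁻¹μ = [1.0503  2.9299  3.7583  3.1028  2.5001  0.8586]
h=Σ⁻¹𝟙 = [9.4004  21.9531  21.9844  28.2392  15.1819  15.3057]
a=μᵀg=1.952681  b=𝟙ᵀg=14.200047  c=𝟙ᵀh=112.064754  D=ac−b²=17.185403
λ₁=(c·0.144−b)/D = (112.064754·0.144−14.200047)/17.185403 = 0.112728
λ₂=(a−b·0.144)/D = (1.952681−14.200047·0.144)/17.185403 = -0.005361
w* = 0.112728·g + -0.005361·h:
  w_0 = 0.112728·1.0503 + -0.005361·9.4004 = 0.0680  (Chevron)
  w_1 = 0.112728·2.9299 + -0.005361·21.9531 = 0.2126  (Starbucks)
  w_2 = 0.112728·3.7583 + -0.005361·21.9844 = 0.3058  (Kellogg)
  w_3 = 0.112728·3.1028 + -0.005361·28.2392 = 0.1984  (Tesla)
  w_4 = 0.112728·2.5001 + -0.005361·15.1819 = 0.2004  (Boeing)
  w_5 = 0.112728·0.8586 + -0.005361·15.3057 = 0.0147  (GE)
Σw_i=1.0000  μᵀw=0.1440
σ²=wᵀΣw=λ₁·μ_p+λ₂ = 0.112728·0.144 + -0.005361 = 0.010872 ≈ 0.0109
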